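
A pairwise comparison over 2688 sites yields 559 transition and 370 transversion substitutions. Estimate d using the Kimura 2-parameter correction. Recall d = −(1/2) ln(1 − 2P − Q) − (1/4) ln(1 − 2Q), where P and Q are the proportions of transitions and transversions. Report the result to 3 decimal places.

0.484

P = 559/2688 ≈ 0.207961 and Q = 370/2688 ≈ 0.137649.
Under the Kimura two-parameter model, d = −½ ln(1 − 2P − Q) − ¼ ln(1 − 2Q).
1 − 2P − Q = 0.446429, giving −½ ln(0.446429) = 0.403237.
1 − 2Q = 0.724702, giving −¼ ln(0.724702) = 0.080499.
d = 0.403237 + 0.080499 = 0.483736.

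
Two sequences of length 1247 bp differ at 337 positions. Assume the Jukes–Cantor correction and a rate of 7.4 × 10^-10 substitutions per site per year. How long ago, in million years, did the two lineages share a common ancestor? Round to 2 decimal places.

p = 337/1247 ≈ 0.270249.
d = −(3/4) ln(1 − 4p/3) = −0.75 ln(1 − 0.360332) = −0.75 ln(0.639668)
  = −0.75 × (-0.446806) = 0.335105 substitutions/site.
Under a molecular clock d = 2μt, so t = d/(2μ) = 0.335105 / (2 × 7.4 × 10^-10) = 226.42 million years.

226.42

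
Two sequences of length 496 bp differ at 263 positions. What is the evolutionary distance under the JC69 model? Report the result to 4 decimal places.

p = 263/496 ≈ 0.530242.
d = −(3/4) ln(1 − 4p/3) = −0.75 ln(1 − 0.706989) = −0.75 ln(0.293011)
  = −0.75 × (-1.227545) = 0.920659 substitutions/site.

0.9207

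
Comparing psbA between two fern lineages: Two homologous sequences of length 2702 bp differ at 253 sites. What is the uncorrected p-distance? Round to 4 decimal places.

0.0936

p = 253/2702 = 0.093634… ≈ 0.0936 (to 4 d.p.).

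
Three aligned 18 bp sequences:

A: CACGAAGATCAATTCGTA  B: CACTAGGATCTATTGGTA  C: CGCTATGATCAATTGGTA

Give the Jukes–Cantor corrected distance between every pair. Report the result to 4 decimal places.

A–B: 4/18 sites differ → p ≈ 0.222222, d = −0.75 ln(1 − 0.296296) = 0.263548 ≈ 0.2635.
A–C: 4/18 sites differ → p ≈ 0.222222, d = −0.75 ln(1 − 0.296296) = 0.263548 ≈ 0.2635.
B–C: 3/18 sites differ → p ≈ 0.166667, d = −0.75 ln(1 − 0.222223) = 0.188487 ≈ 0.1885.

d(A,B) = 0.2635, d(A,C) = 0.2635, d(B,C) = 0.1885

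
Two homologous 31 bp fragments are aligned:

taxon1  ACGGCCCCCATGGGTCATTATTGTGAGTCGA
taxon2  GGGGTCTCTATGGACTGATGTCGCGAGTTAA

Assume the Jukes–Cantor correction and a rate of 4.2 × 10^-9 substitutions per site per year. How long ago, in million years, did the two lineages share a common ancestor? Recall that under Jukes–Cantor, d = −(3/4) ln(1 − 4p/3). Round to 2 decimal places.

The sequences differ at 15 of 31 sites, so p = 15/31 ≈ 0.483871.
d = −(3/4) ln(1 − 4p/3) = −0.75 ln(1 − 0.645161) = −0.75 ln(0.354839)
  = −0.75 × (-1.036091) = 0.777068 substitutions/site.
Under a molecular clock d = 2μt, so t = d/(2μ) = 0.777068 / (2 × 4.2 × 10^-9) = 92.51 million years.

92.51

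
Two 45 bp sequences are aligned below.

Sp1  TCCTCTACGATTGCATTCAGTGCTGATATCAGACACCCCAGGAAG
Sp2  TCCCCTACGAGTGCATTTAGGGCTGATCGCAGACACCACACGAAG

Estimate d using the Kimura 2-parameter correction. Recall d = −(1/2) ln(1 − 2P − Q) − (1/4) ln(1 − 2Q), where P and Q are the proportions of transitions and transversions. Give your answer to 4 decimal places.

Of 45 sites, 2 differences are transitions and 6 are transversions, so P = 2/45 ≈ 0.044444 and Q = 6/45 ≈ 0.133333.
Under the Kimura two-parameter model, d = −½ ln(1 − 2P − Q) − ¼ ln(1 − 2Q).
1 − 2P − Q = 0.777779, giving −½ ln(0.777779) = 0.125656.
1 − 2Q = 0.733334, giving −¼ ln(0.733334) = 0.077539.
d = 0.125656 + 0.077539 = 0.203195.

0.2032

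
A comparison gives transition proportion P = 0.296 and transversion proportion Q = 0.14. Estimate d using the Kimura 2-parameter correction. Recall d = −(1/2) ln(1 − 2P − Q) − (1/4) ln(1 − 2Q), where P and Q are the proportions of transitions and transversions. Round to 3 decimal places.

Under the Kimura two-parameter model, d = −½ ln(1 − 2P − Q) − ¼ ln(1 − 2Q).
1 − 2P − Q = 0.268, giving −½ ln(0.268) = 0.658384.
1 − 2Q = 0.72, giving −¼ ln(0.72) = 0.082126.
d = 0.658384 + 0.082126 = 0.740510.

0.741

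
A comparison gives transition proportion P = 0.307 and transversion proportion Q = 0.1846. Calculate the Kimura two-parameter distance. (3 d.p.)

0.916

Under the Kimura two-parameter model, d = −½ ln(1 − 2P − Q) − ¼ ln(1 − 2Q).
1 − 2P − Q = 0.2014, giving −½ ln(0.2014) = 0.801231.
1 − 2Q = 0.6308, giving −¼ ln(0.6308) = 0.115192.
d = 0.801231 + 0.115192 = 0.916423.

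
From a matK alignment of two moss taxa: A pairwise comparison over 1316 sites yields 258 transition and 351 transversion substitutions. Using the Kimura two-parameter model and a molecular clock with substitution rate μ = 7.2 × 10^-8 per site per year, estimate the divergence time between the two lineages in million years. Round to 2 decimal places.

5.06

P = 258/1316 ≈ 0.196049 and Q = 351/1316 ≈ 0.266717.
Under the Kimura two-parameter model, d = −½ ln(1 − 2P − Q) − ¼ ln(1 − 2Q).
1 − 2P − Q = 0.341185, giving −½ ln(0.341185) = 0.537665.
1 − 2Q = 0.466566, giving −¼ ln(0.466566) = 0.190589.
d = 0.537665 + 0.190589 = 0.728254.
Under a molecular clock d = 2μt, so t = d/(2μ) = 0.728254 / (2 × 7.2 × 10^-8) = 5.06 million years.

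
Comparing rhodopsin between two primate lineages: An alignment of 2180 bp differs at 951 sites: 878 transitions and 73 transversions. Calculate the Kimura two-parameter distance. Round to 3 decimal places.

P = 878/2180 ≈ 0.402752 and Q = 73/2180 ≈ 0.033486.
Under the Kimura two-parameter model, d = −½ ln(1 − 2P − Q) − ¼ ln(1 − 2Q).
1 − 2P − Q = 0.16101, giving −½ ln(0.16101) = 0.913144.
1 − 2Q = 0.933028, giving −¼ ln(0.933028) = 0.017330.
d = 0.913144 + 0.017330 = 0.930474.

0.930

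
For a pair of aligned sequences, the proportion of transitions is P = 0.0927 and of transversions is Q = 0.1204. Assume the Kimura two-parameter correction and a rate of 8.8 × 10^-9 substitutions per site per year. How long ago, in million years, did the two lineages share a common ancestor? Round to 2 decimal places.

14.28

Under the Kimura two-parameter model, d = −½ ln(1 − 2P − Q) − ¼ ln(1 − 2Q).
1 − 2P − Q = 0.6942, giving −½ ln(0.6942) = 0.182498.
1 − 2Q = 0.7592, giving −¼ ln(0.7592) = 0.068873.
d = 0.182498 + 0.068873 = 0.251371.
Under a molecular clock d = 2μt, so t = d/(2μ) = 0.251371 / (2 × 8.8 × 10^-9) = 14.28 million years.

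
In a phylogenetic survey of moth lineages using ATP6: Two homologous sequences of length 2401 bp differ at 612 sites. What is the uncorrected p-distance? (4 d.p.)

p = 612/2401 = 0.254893… ≈ 0.2549 (to 4 d.p.).

0.2549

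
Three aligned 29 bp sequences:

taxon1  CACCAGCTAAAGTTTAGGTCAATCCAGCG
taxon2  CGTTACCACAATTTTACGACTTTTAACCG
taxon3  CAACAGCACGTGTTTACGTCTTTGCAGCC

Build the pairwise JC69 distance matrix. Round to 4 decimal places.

taxon1–taxon2: 14/29 sites differ → p ≈ 0.482759, d = −0.75 ln(1 − 0.643679) = 0.773942 ≈ 0.7739.
taxon1–taxon3: 10/29 sites differ → p ≈ 0.344828, d = −0.75 ln(1 − 0.459771) = 0.461822 ≈ 0.4618.
taxon2–taxon3: 12/29 sites differ → p ≈ 0.413793, d = −0.75 ln(1 − 0.551724) = 0.601760 ≈ 0.6018.

d(taxon1,taxon2) = 0.7739, d(taxon1,taxon3) = 0.4618, d(taxon2,taxon3) = 0.6018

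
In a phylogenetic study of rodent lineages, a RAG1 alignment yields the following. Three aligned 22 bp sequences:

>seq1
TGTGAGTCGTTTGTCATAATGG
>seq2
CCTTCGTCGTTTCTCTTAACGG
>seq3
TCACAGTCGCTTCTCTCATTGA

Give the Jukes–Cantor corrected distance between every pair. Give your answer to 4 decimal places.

d(seq1,seq2) = 0.4141, d(seq1,seq3) = 0.5913, d(seq2,seq3) = 0.5913

seq1–seq2: 7/22 sites differ → p ≈ 0.318182, d = −0.75 ln(1 − 0.424243) = 0.414052 ≈ 0.4141.
seq1–seq3: 9/22 sites differ → p ≈ 0.409091, d = −0.75 ln(1 − 0.545455) = 0.591344 ≈ 0.5913.
seq2–seq3: 9/22 sites differ → p ≈ 0.409091, d = −0.75 ln(1 − 0.545455) = 0.591344 ≈ 0.5913.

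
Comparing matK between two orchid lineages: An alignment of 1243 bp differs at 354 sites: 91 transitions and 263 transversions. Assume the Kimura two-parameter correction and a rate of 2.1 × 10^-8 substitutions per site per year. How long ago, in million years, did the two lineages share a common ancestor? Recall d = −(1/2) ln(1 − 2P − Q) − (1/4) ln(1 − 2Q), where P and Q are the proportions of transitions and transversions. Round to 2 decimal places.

P = 91/1243 ≈ 0.07321 and Q = 263/1243 ≈ 0.211585.
Under the Kimura two-parameter model, d = −½ ln(1 − 2P − Q) − ¼ ln(1 − 2Q).
1 − 2P − Q = 0.641995, giving −½ ln(0.641995) = 0.221587.
1 − 2Q = 0.57683, giving −¼ ln(0.57683) = 0.137552.
d = 0.221587 + 0.137552 = 0.359139.
Under a molecular clock d = 2μt, so t = d/(2μ) = 0.359139 / (2 × 2.1 × 10^-8) = 8.55 million years.

8.55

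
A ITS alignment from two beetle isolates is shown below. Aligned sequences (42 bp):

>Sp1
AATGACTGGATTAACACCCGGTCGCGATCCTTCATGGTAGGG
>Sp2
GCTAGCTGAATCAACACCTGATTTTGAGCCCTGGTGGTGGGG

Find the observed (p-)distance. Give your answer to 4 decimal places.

0.3810

The sequences differ at 16 of 42 positions.
p = 16/42 = 0.380952… ≈ 0.3810 (to 4 d.p.).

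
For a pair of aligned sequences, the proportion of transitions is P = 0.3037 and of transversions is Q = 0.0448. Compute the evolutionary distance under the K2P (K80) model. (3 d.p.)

Under the Kimura two-parameter model, d = −½ ln(1 − 2P − Q) − ¼ ln(1 − 2Q).
1 − 2P − Q = 0.3478, giving −½ ln(0.3478) = 0.528064.
1 − 2Q = 0.9104, giving −¼ ln(0.9104) = 0.023468.
d = 0.528064 + 0.023468 = 0.551532.

0.552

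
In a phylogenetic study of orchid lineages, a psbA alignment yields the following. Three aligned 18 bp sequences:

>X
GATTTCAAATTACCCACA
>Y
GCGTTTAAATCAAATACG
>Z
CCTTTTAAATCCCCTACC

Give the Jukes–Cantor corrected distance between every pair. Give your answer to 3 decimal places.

X–Y: 8/18 sites differ → p ≈ 0.444444, d = −0.75 ln(1 − 0.592592) = 0.673455 ≈ 0.673.
X–Z: 7/18 sites differ → p ≈ 0.388889, d = −0.75 ln(1 − 0.518519) = 0.548166 ≈ 0.548.
Y–Z: 6/18 sites differ → p ≈ 0.333333, d = −0.75 ln(1 − 0.444444) = 0.440839 ≈ 0.441.

d(X,Y) = 0.673, d(X,Z) = 0.548, d(Y,Z) = 0.441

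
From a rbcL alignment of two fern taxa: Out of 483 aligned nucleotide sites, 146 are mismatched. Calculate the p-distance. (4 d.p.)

p = 146/483 = 0.302277… ≈ 0.3023 (to 4 d.p.).

0.3023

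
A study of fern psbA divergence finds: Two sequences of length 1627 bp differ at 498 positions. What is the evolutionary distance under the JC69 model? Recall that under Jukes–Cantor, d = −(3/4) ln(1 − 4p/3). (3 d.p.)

0.393

p = 498/1627 ≈ 0.306085.
d = −(3/4) ln(1 − 4p/3) = −0.75 ln(1 − 0.408113) = −0.75 ln(0.591887)
  = −0.75 × (-0.524440) = 0.393330 substitutions/site.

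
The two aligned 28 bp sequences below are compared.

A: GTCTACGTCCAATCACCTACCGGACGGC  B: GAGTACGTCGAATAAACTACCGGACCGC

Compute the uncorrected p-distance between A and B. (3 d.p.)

0.214

The sequences differ at 6 of 28 positions (sites 2, 3, 10, 14, 16, 26).
p = 6/28 = 0.214285… ≈ 0.214 (to 3 d.p.).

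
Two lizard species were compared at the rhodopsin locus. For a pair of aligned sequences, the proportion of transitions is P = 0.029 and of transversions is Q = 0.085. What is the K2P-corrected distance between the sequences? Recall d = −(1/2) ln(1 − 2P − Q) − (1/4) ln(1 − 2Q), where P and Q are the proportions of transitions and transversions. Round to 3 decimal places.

Under the Kimura two-parameter model, d = −½ ln(1 − 2P − Q) − ¼ ln(1 − 2Q).
1 − 2P − Q = 0.857, giving −½ ln(0.857) = 0.077159.
1 − 2Q = 0.83, giving −¼ ln(0.83) = 0.046582.
d = 0.077159 + 0.046582 = 0.123741.

0.124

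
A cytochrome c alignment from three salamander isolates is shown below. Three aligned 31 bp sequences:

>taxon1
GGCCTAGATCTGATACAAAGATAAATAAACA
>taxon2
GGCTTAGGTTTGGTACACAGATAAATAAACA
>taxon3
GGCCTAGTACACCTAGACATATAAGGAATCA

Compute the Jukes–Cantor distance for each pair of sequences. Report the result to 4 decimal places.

taxon1–taxon2: 5/31 sites differ → p ≈ 0.16129, d = −0.75 ln(1 − 0.215053) = 0.181604 ≈ 0.1816.
taxon1–taxon3: 11/31 sites differ → p ≈ 0.354839, d = −0.75 ln(1 − 0.473119) = 0.480585 ≈ 0.4806.
taxon2–taxon3: 12/31 sites differ → p ≈ 0.387097, d = −0.75 ln(1 − 0.516129) = 0.544453 ≈ 0.5445.

d(taxon1,taxon2) = 0.1816, d(taxon1,taxon3) = 0.4806, d(taxon2,taxon3) = 0.5445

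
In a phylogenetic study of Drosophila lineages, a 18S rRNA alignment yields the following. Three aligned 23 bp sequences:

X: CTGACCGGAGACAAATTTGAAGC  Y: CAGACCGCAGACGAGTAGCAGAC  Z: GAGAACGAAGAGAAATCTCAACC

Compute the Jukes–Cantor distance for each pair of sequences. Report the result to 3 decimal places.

d(X,Y) = 0.553, d(X,Z) = 0.467, d(Y,Z) = 0.650

X–Y: 9/23 sites differ → p ≈ 0.391304, d = −0.75 ln(1 − 0.521739) = 0.553199 ≈ 0.553.
X–Z: 8/23 sites differ → p ≈ 0.347826, d = −0.75 ln(1 − 0.463768) = 0.467391 ≈ 0.467.
Y–Z: 10/23 sites differ → p ≈ 0.434783, d = −0.75 ln(1 − 0.579711) = 0.650110 ≈ 0.650.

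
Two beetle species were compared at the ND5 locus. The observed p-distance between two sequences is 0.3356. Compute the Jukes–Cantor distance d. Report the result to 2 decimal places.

0.44

d = −(3/4) ln(1 − 4p/3) = −0.75 ln(1 − 0.447467) = −0.75 ln(0.552533)
  = −0.75 × (-0.593242) = 0.444932 substitutions/site.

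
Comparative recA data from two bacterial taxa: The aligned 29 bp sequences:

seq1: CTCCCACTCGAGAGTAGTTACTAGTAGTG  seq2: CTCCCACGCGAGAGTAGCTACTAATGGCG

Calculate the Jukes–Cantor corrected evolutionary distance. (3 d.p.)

0.196

The sequences differ at 5 of 29 sites (8, 18, 24, 26, 28), so p = 5/29 ≈ 0.172414.
d = −(3/4) ln(1 − 4p/3) = −0.75 ln(1 − 0.229885) = −0.75 ln(0.770115)
  = −0.75 × (-0.261215) = 0.195911 substitutions/site.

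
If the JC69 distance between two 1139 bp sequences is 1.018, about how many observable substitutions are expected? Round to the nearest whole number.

Invert JC69: p = (3/4)(1 − e^(−4d/3)) = 0.75 × (1 − e^(-1.357333)) = 0.75 × (1 − 0.257346) = 0.556991.
Expected differing sites = pL ≈ 0.556991 × 1139 = 634.412749 ≈ 634.

634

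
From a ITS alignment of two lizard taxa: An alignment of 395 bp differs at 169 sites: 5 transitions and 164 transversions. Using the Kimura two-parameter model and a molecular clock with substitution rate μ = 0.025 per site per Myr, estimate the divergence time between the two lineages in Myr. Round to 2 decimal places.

14.68

P = 5/395 ≈ 0.012658 and Q = 164/395 ≈ 0.41519.
Under the Kimura two-parameter model, d = −½ ln(1 − 2P − Q) − ¼ ln(1 − 2Q).
1 − 2P − Q = 0.559494, giving −½ ln(0.559494) = 0.290361.
1 − 2Q = 0.16962, giving −¼ ln(0.16962) = 0.443549.
d = 0.290361 + 0.443549 = 0.733910.
Under a molecular clock d = 2μt, so t = d/(2μ) = 0.733910 / (2 × 0.025) = 14.68 Myr.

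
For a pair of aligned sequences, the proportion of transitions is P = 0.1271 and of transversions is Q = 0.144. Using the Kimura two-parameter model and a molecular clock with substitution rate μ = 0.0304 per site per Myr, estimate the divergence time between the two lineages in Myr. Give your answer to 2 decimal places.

5.57

Under the Kimura two-parameter model, d = −½ ln(1 − 2P − Q) − ¼ ln(1 − 2Q).
1 − 2P − Q = 0.6018, giving −½ ln(0.6018) = 0.253915.
1 − 2Q = 0.712, giving −¼ ln(0.712) = 0.084919.
d = 0.253915 + 0.084919 = 0.338834.
Under a molecular clock d = 2μt, so t = d/(2μ) = 0.338834 / (2 × 0.0304) = 5.57 Myr.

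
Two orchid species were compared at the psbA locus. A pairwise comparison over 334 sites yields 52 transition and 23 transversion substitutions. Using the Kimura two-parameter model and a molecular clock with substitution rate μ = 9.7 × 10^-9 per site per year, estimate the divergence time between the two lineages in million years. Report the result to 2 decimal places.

14.24

P = 52/334 ≈ 0.155689 and Q = 23/334 ≈ 0.068862.
Under the Kimura two-parameter model, d = −½ ln(1 − 2P − Q) − ¼ ln(1 − 2Q).
1 − 2P − Q = 0.61976, giving −½ ln(0.61976) = 0.239211.
1 − 2Q = 0.862276, giving −¼ ln(0.862276) = 0.037045.
d = 0.239211 + 0.037045 = 0.276256.
Under a molecular clock d = 2μt, so t = d/(2μ) = 0.276256 / (2 × 9.7 × 10^-9) = 14.24 million years.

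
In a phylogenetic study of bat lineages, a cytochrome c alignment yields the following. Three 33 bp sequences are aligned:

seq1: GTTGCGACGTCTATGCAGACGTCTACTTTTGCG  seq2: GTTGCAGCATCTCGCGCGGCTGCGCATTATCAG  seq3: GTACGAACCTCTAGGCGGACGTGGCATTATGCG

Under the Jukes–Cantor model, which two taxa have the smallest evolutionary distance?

seq1 and seq3

seq1–seq2: 17/33 differ, p = 0.515, d = 0.871.
seq1–seq3: 12/33 differ, p = 0.364, d = 0.497.
seq2–seq3: 15/33 differ, p = 0.455, d = 0.699.
The smallest distance is between seq1 and seq3.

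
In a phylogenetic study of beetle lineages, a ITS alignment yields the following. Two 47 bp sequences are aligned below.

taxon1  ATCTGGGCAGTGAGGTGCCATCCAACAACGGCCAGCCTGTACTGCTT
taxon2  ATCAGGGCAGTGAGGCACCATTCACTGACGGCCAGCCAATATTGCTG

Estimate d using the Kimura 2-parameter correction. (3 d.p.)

0.288

Of 47 sites, 7 differences are transitions and 4 are transversions, so P = 7/47 ≈ 0.148936 and Q = 4/47 ≈ 0.085106.
Under the Kimura two-parameter model, d = −½ ln(1 − 2P − Q) − ¼ ln(1 − 2Q).
1 − 2P − Q = 0.617022, giving −½ ln(0.617022) = 0.241425.
1 − 2Q = 0.829788, giving −¼ ln(0.829788) = 0.046646.
d = 0.241425 + 0.046646 = 0.288071.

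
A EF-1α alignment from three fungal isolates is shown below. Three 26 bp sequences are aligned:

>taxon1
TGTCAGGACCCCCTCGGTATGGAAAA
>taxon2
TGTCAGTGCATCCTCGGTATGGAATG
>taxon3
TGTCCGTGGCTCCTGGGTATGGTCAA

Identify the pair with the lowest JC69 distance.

taxon1 and taxon2

taxon1–taxon2: 6/26 differ, p = 0.231, d = 0.276.
taxon1–taxon3: 8/26 differ, p = 0.308, d = 0.396.
taxon2–taxon3: 8/26 differ, p = 0.308, d = 0.396.
The smallest distance is between taxon1 and taxon2.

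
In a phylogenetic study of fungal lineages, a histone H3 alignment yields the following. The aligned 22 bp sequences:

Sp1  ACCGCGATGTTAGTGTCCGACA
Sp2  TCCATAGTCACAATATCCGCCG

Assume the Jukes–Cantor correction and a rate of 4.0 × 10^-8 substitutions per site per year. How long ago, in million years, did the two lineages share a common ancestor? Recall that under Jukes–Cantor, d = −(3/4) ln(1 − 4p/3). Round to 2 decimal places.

The sequences differ at 12 of 22 sites, so p = 12/22 ≈ 0.545455.
d = −(3/4) ln(1 − 4p/3) = −0.75 ln(1 − 0.727273) = −0.75 ln(0.272727)
  = −0.75 × (-1.299284) = 0.974463 substitutions/site.
Under a molecular clock d = 2μt, so t = d/(2μ) = 0.974463 / (2 × 4.0 × 10^-8) = 12.18 million years.

12.18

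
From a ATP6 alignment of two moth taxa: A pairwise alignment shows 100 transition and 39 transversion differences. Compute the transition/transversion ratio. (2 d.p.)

2.56

R = 100/39 = 2.564102… ≈ 2.56 (to 2 d.p.).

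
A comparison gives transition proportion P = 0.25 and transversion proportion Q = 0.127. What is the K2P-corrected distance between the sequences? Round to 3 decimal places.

0.566

Under the Kimura two-parameter model, d = −½ ln(1 − 2P − Q) − ¼ ln(1 − 2Q).
1 − 2P − Q = 0.373, giving −½ ln(0.373) = 0.493088.
1 − 2Q = 0.746, giving −¼ ln(0.746) = 0.073257.
d = 0.493088 + 0.073257 = 0.566345.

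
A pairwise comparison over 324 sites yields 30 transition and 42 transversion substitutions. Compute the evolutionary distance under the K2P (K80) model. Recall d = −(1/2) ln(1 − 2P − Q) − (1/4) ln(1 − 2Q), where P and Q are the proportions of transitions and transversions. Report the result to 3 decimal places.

0.264

P = 30/324 ≈ 0.092593 and Q = 42/324 ≈ 0.12963.
Under the Kimura two-parameter model, d = −½ ln(1 − 2P − Q) − ¼ ln(1 − 2Q).
1 − 2P − Q = 0.685184, giving −½ ln(0.685184) = 0.189034.
1 − 2Q = 0.74074, giving −¼ ln(0.74074) = 0.075026.
d = 0.189034 + 0.075026 = 0.264060.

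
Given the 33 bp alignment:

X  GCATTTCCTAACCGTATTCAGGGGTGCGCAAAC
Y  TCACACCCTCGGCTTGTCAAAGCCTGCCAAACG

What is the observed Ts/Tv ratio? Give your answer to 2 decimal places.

0.50

Transitions are A↔G and C↔T; transversions are all other mismatches.
Transitions: 6. Transversions: 12.
R = 6/12 = 0.50.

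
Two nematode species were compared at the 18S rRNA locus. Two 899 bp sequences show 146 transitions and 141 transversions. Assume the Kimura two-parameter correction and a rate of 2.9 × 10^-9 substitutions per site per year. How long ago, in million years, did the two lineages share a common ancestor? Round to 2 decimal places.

P = 146/899 ≈ 0.162403 and Q = 141/899 ≈ 0.156841.
Under the Kimura two-parameter model, d = −½ ln(1 − 2P − Q) − ¼ ln(1 − 2Q).
1 − 2P − Q = 0.518353, giving −½ ln(0.518353) = 0.328549.
1 − 2Q = 0.686318, giving −¼ ln(0.686318) = 0.094104.
d = 0.328549 + 0.094104 = 0.422653.
Under a molecular clock d = 2μt, so t = d/(2μ) = 0.422653 / (2 × 2.9 × 10^-9) = 72.87 million years.

72.87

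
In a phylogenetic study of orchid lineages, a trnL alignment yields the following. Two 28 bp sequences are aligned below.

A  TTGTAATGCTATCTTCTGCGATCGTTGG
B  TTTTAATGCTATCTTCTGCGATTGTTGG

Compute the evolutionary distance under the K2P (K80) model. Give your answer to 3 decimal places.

Of 28 sites, 1 differences are transitions and 1 are transversions, so P = 1/28 ≈ 0.035714 and Q = 1/28 ≈ 0.035714.
Under the Kimura two-parameter model, d = −½ ln(1 − 2P − Q) − ¼ ln(1 − 2Q).
1 − 2P − Q = 0.892858, giving −½ ln(0.892858) = 0.056664.
1 − 2Q = 0.928572, giving −¼ ln(0.928572) = 0.018527.
d = 0.056664 + 0.018527 = 0.075191.

0.075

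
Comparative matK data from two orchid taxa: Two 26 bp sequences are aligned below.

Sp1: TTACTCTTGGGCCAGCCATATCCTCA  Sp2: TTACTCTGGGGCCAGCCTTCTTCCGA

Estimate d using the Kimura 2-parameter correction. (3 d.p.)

0.276

Of 26 sites, 2 differences are transitions and 4 are transversions, so P = 2/26 ≈ 0.076923 and Q = 4/26 ≈ 0.153846.
Under the Kimura two-parameter model, d = −½ ln(1 − 2P − Q) − ¼ ln(1 − 2Q).
1 − 2P − Q = 0.692308, giving −½ ln(0.692308) = 0.183862.
1 − 2Q = 0.692308, giving −¼ ln(0.692308) = 0.091931.
d = 0.183862 + 0.091931 = 0.275793.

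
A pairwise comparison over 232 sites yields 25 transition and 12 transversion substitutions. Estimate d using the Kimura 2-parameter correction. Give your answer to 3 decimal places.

0.183

P = 25/232 ≈ 0.107759 and Q = 12/232 ≈ 0.051724.
Under the Kimura two-parameter model, d = −½ ln(1 − 2P − Q) − ¼ ln(1 − 2Q).
1 − 2P − Q = 0.732758, giving −½ ln(0.732758) = 0.155470.
1 − 2Q = 0.896552, giving −¼ ln(0.896552) = 0.027300.
d = 0.155470 + 0.027300 = 0.182770.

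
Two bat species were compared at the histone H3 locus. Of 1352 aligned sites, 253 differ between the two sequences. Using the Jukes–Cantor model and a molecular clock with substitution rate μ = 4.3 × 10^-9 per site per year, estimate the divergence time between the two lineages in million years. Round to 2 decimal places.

p = 253/1352 ≈ 0.18713.
d = −(3/4) ln(1 − 4p/3) = −0.75 ln(1 − 0.249507) = −0.75 ln(0.750493)
  = −0.75 × (-0.287025) = 0.215269 substitutions/site.
Under a molecular clock d = 2μt, so t = d/(2μ) = 0.215269 / (2 × 4.3 × 10^-9) = 25.03 million years.

25.03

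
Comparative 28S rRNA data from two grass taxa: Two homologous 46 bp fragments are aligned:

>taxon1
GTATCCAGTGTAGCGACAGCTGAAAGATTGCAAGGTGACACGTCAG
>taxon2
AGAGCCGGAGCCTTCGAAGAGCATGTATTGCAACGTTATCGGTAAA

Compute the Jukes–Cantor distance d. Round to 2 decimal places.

0.97

The sequences differ at 25 of 46 sites, so p = 25/46 ≈ 0.543478.
d = −(3/4) ln(1 − 4p/3) = −0.75 ln(1 − 0.724637) = −0.75 ln(0.275363)
  = −0.75 × (-1.289665) = 0.967249 substitutions/site.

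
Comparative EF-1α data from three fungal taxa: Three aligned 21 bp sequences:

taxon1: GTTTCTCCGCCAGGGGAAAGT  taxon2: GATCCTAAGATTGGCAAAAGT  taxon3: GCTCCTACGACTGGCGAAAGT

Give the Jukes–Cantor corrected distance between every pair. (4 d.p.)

d(taxon1,taxon2) = 0.6355, d(taxon1,taxon3) = 0.3597, d(taxon2,taxon3) = 0.2197

taxon1–taxon2: 9/21 sites differ → p ≈ 0.428571, d = −0.75 ln(1 − 0.571428) = 0.635472 ≈ 0.6355.
taxon1–taxon3: 6/21 sites differ → p ≈ 0.285714, d = −0.75 ln(1 − 0.380952) = 0.359679 ≈ 0.3597.
taxon2–taxon3: 4/21 sites differ → p ≈ 0.190476, d = −0.75 ln(1 − 0.253968) = 0.219740 ≈ 0.2197.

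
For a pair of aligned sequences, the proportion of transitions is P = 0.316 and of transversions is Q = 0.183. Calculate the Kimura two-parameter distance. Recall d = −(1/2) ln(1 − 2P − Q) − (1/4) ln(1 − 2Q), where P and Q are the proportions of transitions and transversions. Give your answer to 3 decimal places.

0.958

Under the Kimura two-parameter model, d = −½ ln(1 − 2P − Q) − ¼ ln(1 − 2Q).
1 − 2P − Q = 0.185, giving −½ ln(0.185) = 0.843700.
1 − 2Q = 0.634, giving −¼ ln(0.634) = 0.113927.
d = 0.843700 + 0.113927 = 0.957627.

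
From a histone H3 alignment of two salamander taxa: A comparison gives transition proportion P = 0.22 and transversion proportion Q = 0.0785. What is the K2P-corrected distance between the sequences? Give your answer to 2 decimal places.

0.41

Under the Kimura two-parameter model, d = −½ ln(1 − 2P − Q) − ¼ ln(1 − 2Q).
1 − 2P − Q = 0.4815, giving −½ ln(0.4815) = 0.365425.
1 − 2Q = 0.843, giving −¼ ln(0.843) = 0.042697.
d = 0.365425 + 0.042697 = 0.408122.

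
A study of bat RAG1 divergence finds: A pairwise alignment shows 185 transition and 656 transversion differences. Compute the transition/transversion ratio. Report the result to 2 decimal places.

R = 185/656 = 0.282012… ≈ 0.28 (to 2 d.p.).

0.28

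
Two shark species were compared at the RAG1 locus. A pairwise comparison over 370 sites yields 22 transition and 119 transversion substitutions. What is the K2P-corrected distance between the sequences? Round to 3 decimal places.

P = 22/370 ≈ 0.059459 and Q = 119/370 ≈ 0.321622.
Under the Kimura two-parameter model, d = −½ ln(1 − 2P − Q) − ¼ ln(1 − 2Q).
1 − 2P − Q = 0.55946, giving −½ ln(0.55946) = 0.290392.
1 − 2Q = 0.356756, giving −¼ ln(0.356756) = 0.257676.
d = 0.290392 + 0.257676 = 0.548068.

0.548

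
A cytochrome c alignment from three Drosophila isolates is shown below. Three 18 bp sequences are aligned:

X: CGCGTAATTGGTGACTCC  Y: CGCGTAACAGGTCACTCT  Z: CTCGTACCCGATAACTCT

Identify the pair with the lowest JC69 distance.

X and Y

X–Y: 4/18 differ, p = 0.222, d = 0.264.
X–Z: 7/18 differ, p = 0.389, d = 0.548.
Y–Z: 5/18 differ, p = 0.278, d = 0.347.
The smallest distance is between X and Y.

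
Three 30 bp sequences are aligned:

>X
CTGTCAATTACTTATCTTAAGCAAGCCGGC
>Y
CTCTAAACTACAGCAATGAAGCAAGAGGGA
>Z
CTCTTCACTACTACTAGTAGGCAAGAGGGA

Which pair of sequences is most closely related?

X–Y: 12/30 differ, p = 0.400, d = 0.572.
X–Z: 12/30 differ, p = 0.400, d = 0.572.
Y–Z: 8/30 differ, p = 0.267, d = 0.330.
The smallest distance is between Y and Z.

Y and Z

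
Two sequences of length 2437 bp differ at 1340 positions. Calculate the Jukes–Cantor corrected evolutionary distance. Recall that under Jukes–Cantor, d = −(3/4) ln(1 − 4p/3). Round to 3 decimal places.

p = 1340/2437 ≈ 0.549856.
d = −(3/4) ln(1 − 4p/3) = −0.75 ln(1 − 0.733141) = −0.75 ln(0.266859)
  = −0.75 × (-1.321035) = 0.990776 substitutions/site.

0.991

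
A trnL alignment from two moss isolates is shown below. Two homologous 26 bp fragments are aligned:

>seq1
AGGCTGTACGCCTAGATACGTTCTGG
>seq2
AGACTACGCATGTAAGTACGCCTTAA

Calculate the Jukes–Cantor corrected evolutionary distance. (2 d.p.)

The sequences differ at 14 of 26 sites, so p = 14/26 ≈ 0.538462.
d = −(3/4) ln(1 − 4p/3) = −0.75 ln(1 − 0.717949) = −0.75 ln(0.282051)
  = −0.75 × (-1.265667) = 0.949250 substitutions/site.

0.95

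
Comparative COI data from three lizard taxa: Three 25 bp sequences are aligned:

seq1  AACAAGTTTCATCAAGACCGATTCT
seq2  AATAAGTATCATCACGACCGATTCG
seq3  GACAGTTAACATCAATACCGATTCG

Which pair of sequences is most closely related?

seq1 and seq2

seq1–seq2: 4/25 differ, p = 0.160, d = 0.180.
seq1–seq3: 7/25 differ, p = 0.280, d = 0.351.
seq2–seq3: 7/25 differ, p = 0.280, d = 0.351.
The smallest distance is between seq1 and seq2.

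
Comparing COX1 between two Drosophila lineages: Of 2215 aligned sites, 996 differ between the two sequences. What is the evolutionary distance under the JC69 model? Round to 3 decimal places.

0.686

p = 996/2215 ≈ 0.449661.
d = −(3/4) ln(1 − 4p/3) = −0.75 ln(1 − 0.599548) = −0.75 ln(0.400452)
  = −0.75 × (-0.915161) = 0.686371 substitutions/site.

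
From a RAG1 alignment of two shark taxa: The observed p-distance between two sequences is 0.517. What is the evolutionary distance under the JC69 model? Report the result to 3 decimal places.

0.877

d = −(3/4) ln(1 − 4p/3) = −0.75 ln(1 − 0.689333) = −0.75 ln(0.310667)
  = −0.75 × (-1.169034) = 0.876776 substitutions/site.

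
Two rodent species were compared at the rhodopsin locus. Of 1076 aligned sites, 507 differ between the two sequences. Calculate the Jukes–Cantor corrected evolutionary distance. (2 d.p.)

p = 507/1076 ≈ 0.47119.
d = −(3/4) ln(1 − 4p/3) = −0.75 ln(1 − 0.628253) = −0.75 ln(0.371747)
  = −0.75 × (-0.989542) = 0.742157 substitutions/site.

0.74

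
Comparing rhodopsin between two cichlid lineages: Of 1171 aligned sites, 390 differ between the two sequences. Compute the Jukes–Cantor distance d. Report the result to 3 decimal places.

0.440

p = 390/1171 ≈ 0.333049.
d = −(3/4) ln(1 − 4p/3) = −0.75 ln(1 − 0.444065) = −0.75 ln(0.555935)
  = −0.75 × (-0.587104) = 0.440328 substitutions/site.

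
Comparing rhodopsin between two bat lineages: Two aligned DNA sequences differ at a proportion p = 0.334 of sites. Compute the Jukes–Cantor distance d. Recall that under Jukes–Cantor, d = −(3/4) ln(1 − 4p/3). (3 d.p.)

0.442

d = −(3/4) ln(1 − 4p/3) = −0.75 ln(1 − 0.445333) = −0.75 ln(0.554667)
  = −0.75 × (-0.589387) = 0.442040 substitutions/site.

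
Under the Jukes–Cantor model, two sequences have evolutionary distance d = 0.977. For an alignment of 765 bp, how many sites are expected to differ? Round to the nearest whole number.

418

Invert JC69: p = (3/4)(1 − e^(−4d/3)) = 0.75 × (1 − e^(-1.302667)) = 0.75 × (1 − 0.271806) = 0.546146.
Expected differing sites = pL ≈ 0.546146 × 765 = 417.80169 ≈ 418.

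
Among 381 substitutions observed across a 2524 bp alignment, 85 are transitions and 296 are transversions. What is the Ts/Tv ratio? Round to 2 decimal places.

0.29

R = 85/296 = 0.287162… ≈ 0.29 (to 2 d.p.).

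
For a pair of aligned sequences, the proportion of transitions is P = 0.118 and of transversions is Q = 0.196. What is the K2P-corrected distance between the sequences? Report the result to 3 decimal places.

0.407

Under the Kimura two-parameter model, d = −½ ln(1 − 2P − Q) − ¼ ln(1 − 2Q).
1 − 2P − Q = 0.568, giving −½ ln(0.568) = 0.282817.
1 − 2Q = 0.608, giving −¼ ln(0.608) = 0.124395.
d = 0.282817 + 0.124395 = 0.407212.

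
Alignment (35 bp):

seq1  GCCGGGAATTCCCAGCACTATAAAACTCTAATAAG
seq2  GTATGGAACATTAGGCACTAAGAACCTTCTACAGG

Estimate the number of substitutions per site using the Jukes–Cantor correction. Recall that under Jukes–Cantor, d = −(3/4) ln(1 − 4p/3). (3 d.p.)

0.782

The sequences differ at 17 of 35 sites, so p = 17/35 ≈ 0.485714.
d = −(3/4) ln(1 − 4p/3) = −0.75 ln(1 − 0.647619) = −0.75 ln(0.352381)
  = −0.75 × (-1.043042) = 0.782282 substitutions/site.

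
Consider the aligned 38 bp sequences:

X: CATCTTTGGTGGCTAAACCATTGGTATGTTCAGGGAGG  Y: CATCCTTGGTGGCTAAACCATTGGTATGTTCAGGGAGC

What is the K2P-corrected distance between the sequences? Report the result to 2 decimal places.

0.05

Of 38 sites, 1 differences are transitions and 1 are transversions, so P = 1/38 ≈ 0.026316 and Q = 1/38 ≈ 0.026316.
Under the Kimura two-parameter model, d = −½ ln(1 − 2P − Q) − ¼ ln(1 − 2Q).
1 − 2P − Q = 0.921052, giving −½ ln(0.921052) = 0.041119.
1 − 2Q = 0.947368, giving −¼ ln(0.947368) = 0.013517.
d = 0.041119 + 0.013517 = 0.054636.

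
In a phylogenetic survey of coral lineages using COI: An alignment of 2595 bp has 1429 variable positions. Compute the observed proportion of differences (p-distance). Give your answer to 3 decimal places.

p = 1429/2595 = 0.550674… ≈ 0.551 (to 3 d.p.).

0.551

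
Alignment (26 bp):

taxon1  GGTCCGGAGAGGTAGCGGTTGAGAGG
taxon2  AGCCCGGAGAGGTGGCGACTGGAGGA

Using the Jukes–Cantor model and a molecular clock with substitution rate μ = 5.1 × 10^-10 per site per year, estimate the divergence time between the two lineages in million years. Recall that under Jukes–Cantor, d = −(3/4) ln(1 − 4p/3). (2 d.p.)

The sequences differ at 9 of 26 sites (1, 3, 14, 18, 19, 22, 23, 24, 26), so p = 9/26 ≈ 0.346154.
d = −(3/4) ln(1 − 4p/3) = −0.75 ln(1 − 0.461539) = −0.75 ln(0.538461)
  = −0.75 × (-0.619040) = 0.464280 substitutions/site.
Under a molecular clock d = 2μt, so t = d/(2μ) = 0.464280 / (2 × 5.1 × 10^-10) = 455.18 million years.

455.18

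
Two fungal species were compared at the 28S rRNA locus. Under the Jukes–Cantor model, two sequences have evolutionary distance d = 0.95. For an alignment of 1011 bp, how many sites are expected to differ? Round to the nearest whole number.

Invert JC69: p = (3/4)(1 − e^(−4d/3)) = 0.75 × (1 − e^(-1.266667)) = 0.75 × (1 − 0.281769) = 0.538673.
Expected differing sites = pL ≈ 0.538673 × 1011 = 544.598403 ≈ 545.

545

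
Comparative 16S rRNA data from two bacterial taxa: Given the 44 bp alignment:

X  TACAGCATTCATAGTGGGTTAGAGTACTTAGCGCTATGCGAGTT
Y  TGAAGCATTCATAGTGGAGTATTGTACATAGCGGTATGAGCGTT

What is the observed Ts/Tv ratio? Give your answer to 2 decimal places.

0.25

Transitions are A↔G and C↔T; transversions are all other mismatches.
Transitions: 2. Transversions: 8.
R = 2/8 = 0.25.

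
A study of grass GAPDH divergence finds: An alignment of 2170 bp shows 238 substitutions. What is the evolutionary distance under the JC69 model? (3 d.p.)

p = 238/2170 ≈ 0.109677.
d = −(3/4) ln(1 − 4p/3) = −0.75 ln(1 − 0.146236) = −0.75 ln(0.853764)
  = −0.75 × (-0.158100) = 0.118575 substitutions/site.

0.119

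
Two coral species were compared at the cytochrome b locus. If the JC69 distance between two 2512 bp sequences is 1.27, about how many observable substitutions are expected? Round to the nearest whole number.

Invert JC69: p = (3/4)(1 − e^(−4d/3)) = 0.75 × (1 − e^(-1.693333)) = 0.75 × (1 − 0.183906) = 0.612071.
Expected differing sites = pL ≈ 0.612071 × 2512 = 1537.522352 ≈ 1538.

1538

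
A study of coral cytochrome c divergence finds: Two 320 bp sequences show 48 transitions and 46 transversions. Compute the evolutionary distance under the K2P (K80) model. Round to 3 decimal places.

0.378

P = 48/320 = 0.15 and Q = 46/320 = 0.14375.
Under the Kimura two-parameter model, d = −½ ln(1 − 2P − Q) − ¼ ln(1 − 2Q).
1 − 2P − Q = 0.55625, giving −½ ln(0.55625) = 0.293269.
1 − 2Q = 0.7125, giving −¼ ln(0.7125) = 0.084744.
d = 0.293269 + 0.084744 = 0.378013.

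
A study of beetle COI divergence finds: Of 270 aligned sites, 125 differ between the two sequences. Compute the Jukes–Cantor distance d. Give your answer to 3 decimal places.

p = 125/270 ≈ 0.462963.
d = −(3/4) ln(1 − 4p/3) = −0.75 ln(1 − 0.617284) = −0.75 ln(0.382716)
  = −0.75 × (-0.960462) = 0.720347 substitutions/site.

0.720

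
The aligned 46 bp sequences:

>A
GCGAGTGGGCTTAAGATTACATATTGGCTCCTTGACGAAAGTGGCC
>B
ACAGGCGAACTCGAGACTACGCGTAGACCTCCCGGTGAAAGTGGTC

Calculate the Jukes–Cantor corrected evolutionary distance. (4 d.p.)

0.7037

The sequences differ at 21 of 46 sites, so p = 21/46 ≈ 0.456522.
d = −(3/4) ln(1 − 4p/3) = −0.75 ln(1 − 0.608696) = −0.75 ln(0.391304)
  = −0.75 × (-0.938271) = 0.703703 substitutions/site.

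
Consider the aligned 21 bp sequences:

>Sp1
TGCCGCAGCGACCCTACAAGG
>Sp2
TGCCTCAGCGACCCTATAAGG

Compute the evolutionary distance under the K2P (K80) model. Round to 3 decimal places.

Of 21 sites, 1 differences are transitions and 1 are transversions, so P = 1/21 ≈ 0.047619 and Q = 1/21 ≈ 0.047619.
Under the Kimura two-parameter model, d = −½ ln(1 − 2P − Q) − ¼ ln(1 − 2Q).
1 − 2P − Q = 0.857143, giving −½ ln(0.857143) = 0.077075.
1 − 2Q = 0.904762, giving −¼ ln(0.904762) = 0.025021.
d = 0.077075 + 0.025021 = 0.102096.

0.102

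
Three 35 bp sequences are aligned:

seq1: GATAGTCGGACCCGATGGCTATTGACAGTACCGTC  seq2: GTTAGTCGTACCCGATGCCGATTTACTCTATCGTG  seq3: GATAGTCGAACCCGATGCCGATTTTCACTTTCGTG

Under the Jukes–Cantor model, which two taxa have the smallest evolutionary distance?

seq2 and seq3

seq1–seq2: 9/35 differ, p = 0.257, d = 0.315.
seq1–seq3: 9/35 differ, p = 0.257, d = 0.315.
seq2–seq3: 5/35 differ, p = 0.143, d = 0.158.
The smallest distance is between seq2 and seq3.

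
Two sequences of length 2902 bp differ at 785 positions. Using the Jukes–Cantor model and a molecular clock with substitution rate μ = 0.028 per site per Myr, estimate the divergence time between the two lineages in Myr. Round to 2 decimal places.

p = 785/2902 ≈ 0.270503.
d = −(3/4) ln(1 − 4p/3) = −0.75 ln(1 − 0.360671) = −0.75 ln(0.639329)
  = −0.75 × (-0.447336) = 0.335502 substitutions/site.
Under a molecular clock d = 2μt, so t = d/(2μ) = 0.335502 / (2 × 0.028) = 5.99 Myr.

5.99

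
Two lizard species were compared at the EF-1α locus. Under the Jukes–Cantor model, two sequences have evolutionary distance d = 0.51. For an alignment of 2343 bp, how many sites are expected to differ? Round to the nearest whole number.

867

Invert JC69: p = (3/4)(1 − e^(−4d/3)) = 0.75 × (1 − e^(-0.68)) = 0.75 × (1 − 0.506617) = 0.370037.
Expected differing sites = pL ≈ 0.370037 × 2343 = 866.996691 ≈ 867.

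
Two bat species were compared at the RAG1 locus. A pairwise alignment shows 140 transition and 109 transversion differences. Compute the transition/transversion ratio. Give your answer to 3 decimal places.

R = 140/109 = 1.284403… ≈ 1.284 (to 3 d.p.).

1.284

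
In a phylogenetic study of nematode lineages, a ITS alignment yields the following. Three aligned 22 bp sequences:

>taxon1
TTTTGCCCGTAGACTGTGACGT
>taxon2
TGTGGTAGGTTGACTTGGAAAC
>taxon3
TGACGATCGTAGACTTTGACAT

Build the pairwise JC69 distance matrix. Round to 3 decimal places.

d(taxon1,taxon2) = 0.824, d(taxon1,taxon3) = 0.414, d(taxon2,taxon3) = 0.591

taxon1–taxon2: 11/22 sites differ → p = 0.5, d = −0.75 ln(1 − 0.666667) = 0.823960 ≈ 0.824.
taxon1–taxon3: 7/22 sites differ → p ≈ 0.318182, d = −0.75 ln(1 − 0.424243) = 0.414052 ≈ 0.414.
taxon2–taxon3: 9/22 sites differ → p ≈ 0.409091, d = −0.75 ln(1 − 0.545455) = 0.591344 ≈ 0.591.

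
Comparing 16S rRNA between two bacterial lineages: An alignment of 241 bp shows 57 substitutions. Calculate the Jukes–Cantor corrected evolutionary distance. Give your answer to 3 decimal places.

p = 57/241 ≈ 0.236515.
d = −(3/4) ln(1 − 4p/3) = −0.75 ln(1 − 0.315353) = −0.75 ln(0.684647)
  = −0.75 × (-0.378852) = 0.284139 substitutions/site.

0.284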